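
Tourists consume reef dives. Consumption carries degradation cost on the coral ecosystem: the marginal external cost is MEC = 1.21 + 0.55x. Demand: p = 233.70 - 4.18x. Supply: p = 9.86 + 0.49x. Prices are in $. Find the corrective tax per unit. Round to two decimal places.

Social marginal benefit = demand − MEC = 232.49 - 4.73x.
Set SMB = MC: 232.49 - 4.73x = 9.86 + 0.49x → x* = 42.6494.
The Pigouvian tax equals MEC at x*: 1.21 + 0.55×42.6494 = 24.6672.

tax = $24.67 per unit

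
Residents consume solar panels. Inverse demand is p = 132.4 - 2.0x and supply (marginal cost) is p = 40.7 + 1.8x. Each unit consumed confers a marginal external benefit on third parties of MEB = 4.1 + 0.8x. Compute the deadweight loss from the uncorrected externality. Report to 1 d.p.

DWL = 91.3

Market equilibrium (private): 40.7 + 1.8x = 132.4 - 2.0x → x_m = 24.1316.
Social marginal benefit = demand + MEB = 136.5 - 1.2x.
Set SMB = MC: 136.5 - 1.2x = 40.7 + 1.8x → x* = 31.9333.
The welfare-loss triangle has base |x_m − x*| and height MEB(x_m) (the vertical gap between SMB and MC is zero at x* and MEB at x_m).
DWL = ½ × 7.8017 × 23.4053 = 91.3006.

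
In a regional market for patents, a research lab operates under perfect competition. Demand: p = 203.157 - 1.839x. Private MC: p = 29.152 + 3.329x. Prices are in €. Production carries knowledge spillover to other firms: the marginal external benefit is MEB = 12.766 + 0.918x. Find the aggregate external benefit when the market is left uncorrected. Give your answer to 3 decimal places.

€950.172

Market equilibrium (private): 29.152 + 3.329x = 203.157 - 1.839x → x_m = 33.6697.
Total external benefit = ∫₀^{x_m} (12.766 + 0.918x) dx = 12.766×33.6697 + ½×0.918×33.6697² = 950.1721.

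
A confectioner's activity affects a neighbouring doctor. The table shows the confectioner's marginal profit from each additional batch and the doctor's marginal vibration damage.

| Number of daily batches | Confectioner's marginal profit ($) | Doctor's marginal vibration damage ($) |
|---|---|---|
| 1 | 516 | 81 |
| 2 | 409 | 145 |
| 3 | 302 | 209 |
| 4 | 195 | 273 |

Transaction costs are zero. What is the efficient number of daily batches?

3

Bargaining reaches the level where marginal profit last exceeds marginal vibration damage.
That holds through level 3 (302 ≥ 209) but not at 4 (195 < 273).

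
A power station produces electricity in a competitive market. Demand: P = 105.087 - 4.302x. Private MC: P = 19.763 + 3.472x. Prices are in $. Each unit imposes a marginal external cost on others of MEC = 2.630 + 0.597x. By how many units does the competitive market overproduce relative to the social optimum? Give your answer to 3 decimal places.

1.097 units

Market equilibrium (private): 19.763 + 3.472x = 105.087 - 4.302x → x_m = 10.9756.
Social marginal cost = private MC + MEC = 22.393 + 4.069x.
Set SMC = demand: 22.393 + 4.069x = 105.087 - 4.302x → x* = 9.8786.
Gap = |10.9756 − 9.8786| = 1.0970.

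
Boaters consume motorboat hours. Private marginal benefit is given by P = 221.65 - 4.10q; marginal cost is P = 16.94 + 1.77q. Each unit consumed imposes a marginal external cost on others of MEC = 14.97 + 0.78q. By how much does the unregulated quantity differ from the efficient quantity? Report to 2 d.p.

Market equilibrium (private): 16.94 + 1.77q = 221.65 - 4.10q → q_m = 34.8739.
Social marginal benefit = demand − MEC = 206.68 - 4.88q.
Set SMB = MC: 206.68 - 4.88q = 16.94 + 1.77q → q* = 28.5323.
Gap = |34.8739 − 28.5323| = 6.3416.

6.34 units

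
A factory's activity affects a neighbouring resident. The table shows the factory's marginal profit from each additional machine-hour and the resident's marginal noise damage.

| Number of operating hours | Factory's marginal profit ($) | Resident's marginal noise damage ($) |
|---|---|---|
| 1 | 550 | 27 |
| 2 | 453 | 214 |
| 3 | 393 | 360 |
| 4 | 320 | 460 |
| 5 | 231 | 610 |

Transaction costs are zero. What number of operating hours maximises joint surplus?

Bargaining reaches the level where marginal profit last exceeds marginal noise damage.
That holds through level 3 (393 ≥ 360) but not at 4 (320 < 460).

3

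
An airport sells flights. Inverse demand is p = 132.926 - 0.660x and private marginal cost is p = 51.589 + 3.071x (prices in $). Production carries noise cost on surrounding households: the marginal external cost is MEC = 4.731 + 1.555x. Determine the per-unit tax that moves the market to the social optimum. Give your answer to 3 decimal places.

tax = $27.266 per unit

Social marginal cost = private MC + MEC = 56.320 + 4.626x.
Set SMC = demand: 56.320 + 4.626x = 132.926 - 0.660x → x* = 14.4922.
The Pigouvian tax equals MEC at x*: 4.731 + 1.555×14.4922 = 27.2664.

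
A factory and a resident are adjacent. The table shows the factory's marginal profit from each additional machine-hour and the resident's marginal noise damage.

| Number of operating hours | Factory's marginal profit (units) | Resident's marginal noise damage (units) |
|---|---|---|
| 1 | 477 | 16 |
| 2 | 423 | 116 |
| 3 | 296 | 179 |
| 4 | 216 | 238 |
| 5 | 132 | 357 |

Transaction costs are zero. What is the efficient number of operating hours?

Bargaining reaches the level where marginal profit last exceeds marginal noise damage.
That holds through level 3 (296 ≥ 179) but not at 4 (216 < 238).

3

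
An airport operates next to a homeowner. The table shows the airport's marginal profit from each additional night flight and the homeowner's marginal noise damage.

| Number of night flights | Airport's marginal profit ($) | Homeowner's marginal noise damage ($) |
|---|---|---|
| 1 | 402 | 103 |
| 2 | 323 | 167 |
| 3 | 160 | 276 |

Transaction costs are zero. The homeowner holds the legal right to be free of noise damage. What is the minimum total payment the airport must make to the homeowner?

Efficient level: marginal profit ≥ marginal noise damage through level 2, so k* = 2.
With the homeowner holding the right, the airport must at least compensate total damage at k*: 103 + 167 = 270.

$270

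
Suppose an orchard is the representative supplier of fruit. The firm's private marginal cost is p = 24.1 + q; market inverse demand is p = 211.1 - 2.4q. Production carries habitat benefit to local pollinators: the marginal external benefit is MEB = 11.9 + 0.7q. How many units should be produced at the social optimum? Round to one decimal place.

q* = 73.7

Social marginal cost = private MC − MEB = 12.2 + 0.3q.
Set SMC = demand: 12.2 + 0.3q = 211.1 - 2.4q → q* = 73.6667.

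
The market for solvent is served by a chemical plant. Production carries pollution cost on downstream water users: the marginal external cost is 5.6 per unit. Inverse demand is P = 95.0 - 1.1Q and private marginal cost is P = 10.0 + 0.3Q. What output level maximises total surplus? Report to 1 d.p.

Q* = 56.7

Social marginal cost = private MC + MEC = 15.6 + 0.3Q.
Set SMC = demand: 15.6 + 0.3Q = 95.0 - 1.1Q → Q* = 56.7143.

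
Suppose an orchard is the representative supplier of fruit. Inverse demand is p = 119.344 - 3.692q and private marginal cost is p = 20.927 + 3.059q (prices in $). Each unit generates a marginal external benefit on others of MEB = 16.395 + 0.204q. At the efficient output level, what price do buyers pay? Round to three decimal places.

Social marginal cost = private MC − MEB = 4.532 + 2.855q.
Set SMC = demand: 4.532 + 2.855q = 119.344 - 3.692q → q* = 17.5366.
Consumer price on the demand curve at q*: 119.344 − 3.692×17.5366 = 54.5989.

P = $54.599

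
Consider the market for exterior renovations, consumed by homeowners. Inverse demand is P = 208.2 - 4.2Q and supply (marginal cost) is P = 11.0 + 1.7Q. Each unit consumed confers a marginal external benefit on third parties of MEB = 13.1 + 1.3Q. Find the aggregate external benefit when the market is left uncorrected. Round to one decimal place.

Market equilibrium (private): 11.0 + 1.7Q = 208.2 - 4.2Q → Q_m = 33.4237.
Total external benefit = ∫₀^{Q_m} (13.1 + 1.3Q) dQ = 13.1×33.4237 + ½×1.3×33.4237² = 1163.9939.

1164.0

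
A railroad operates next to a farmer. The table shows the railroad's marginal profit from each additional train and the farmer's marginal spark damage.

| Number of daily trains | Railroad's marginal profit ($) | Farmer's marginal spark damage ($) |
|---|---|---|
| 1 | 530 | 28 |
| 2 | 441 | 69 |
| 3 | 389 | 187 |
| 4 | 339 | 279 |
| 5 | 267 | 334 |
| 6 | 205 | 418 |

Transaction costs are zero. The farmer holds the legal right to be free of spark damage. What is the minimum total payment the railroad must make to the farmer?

$563

Efficient level: marginal profit ≥ marginal spark damage through level 4, so k* = 4.
With the farmer holding the right, the railroad must at least compensate total damage at k*: 28 + 69 + 187 + 279 = 563.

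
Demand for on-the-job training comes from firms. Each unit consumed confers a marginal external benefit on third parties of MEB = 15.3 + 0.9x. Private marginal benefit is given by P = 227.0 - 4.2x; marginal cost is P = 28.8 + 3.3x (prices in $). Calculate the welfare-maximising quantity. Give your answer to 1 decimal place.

Social marginal benefit = demand + MEB = 242.3 - 3.3x.
Set SMB = MC: 242.3 - 3.3x = 28.8 + 3.3x → x* = 32.3485.

x* = 32.3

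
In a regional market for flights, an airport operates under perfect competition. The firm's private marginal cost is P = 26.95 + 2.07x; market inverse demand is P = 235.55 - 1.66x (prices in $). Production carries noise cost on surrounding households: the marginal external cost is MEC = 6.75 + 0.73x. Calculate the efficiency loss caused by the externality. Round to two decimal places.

DWL = $253.74

Market equilibrium (private): 26.95 + 2.07x = 235.55 - 1.66x → x_m = 55.9249.
Social marginal cost = private MC + MEC = 33.70 + 2.80x.
Set SMC = demand: 33.70 + 2.80x = 235.55 - 1.66x → x* = 45.2578.
The welfare-loss triangle has base |x_m − x*| and height MEC(x_m) (the vertical gap between SMC and demand is zero at x* and MEC at x_m).
DWL = ½ × 10.6671 × 47.5752 = 253.7447.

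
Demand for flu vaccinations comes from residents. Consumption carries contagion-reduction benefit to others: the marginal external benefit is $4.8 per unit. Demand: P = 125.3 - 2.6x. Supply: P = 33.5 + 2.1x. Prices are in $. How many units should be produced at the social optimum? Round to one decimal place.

x* = 20.6

Social marginal benefit = demand + MEB = 130.1 - 2.6x.
Set SMB = MC: 130.1 - 2.6x = 33.5 + 2.1x → x* = 20.5532.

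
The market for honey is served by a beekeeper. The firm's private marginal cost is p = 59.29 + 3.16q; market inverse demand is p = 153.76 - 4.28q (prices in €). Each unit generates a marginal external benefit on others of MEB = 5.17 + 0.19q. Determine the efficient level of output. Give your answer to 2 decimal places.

Social marginal cost = private MC − MEB = 54.12 + 2.97q.
Set SMC = demand: 54.12 + 2.97q = 153.76 - 4.28q → q* = 13.7434.

q* = 13.74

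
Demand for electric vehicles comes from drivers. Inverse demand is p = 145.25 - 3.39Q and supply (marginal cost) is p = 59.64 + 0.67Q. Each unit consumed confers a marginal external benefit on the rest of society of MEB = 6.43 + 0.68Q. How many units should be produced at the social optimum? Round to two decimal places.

Q* = 27.23

Social marginal benefit = demand + MEB = 151.68 - 2.71Q.
Set SMB = MC: 151.68 - 2.71Q = 59.64 + 0.67Q → Q* = 27.2308.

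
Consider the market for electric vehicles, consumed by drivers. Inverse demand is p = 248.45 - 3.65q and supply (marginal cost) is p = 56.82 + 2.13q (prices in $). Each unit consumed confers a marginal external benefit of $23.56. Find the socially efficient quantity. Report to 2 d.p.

q* = 37.23

Social marginal benefit = demand + MEB = 272.01 - 3.65q.
Set SMB = MC: 272.01 - 3.65q = 56.82 + 2.13q → q* = 37.2301.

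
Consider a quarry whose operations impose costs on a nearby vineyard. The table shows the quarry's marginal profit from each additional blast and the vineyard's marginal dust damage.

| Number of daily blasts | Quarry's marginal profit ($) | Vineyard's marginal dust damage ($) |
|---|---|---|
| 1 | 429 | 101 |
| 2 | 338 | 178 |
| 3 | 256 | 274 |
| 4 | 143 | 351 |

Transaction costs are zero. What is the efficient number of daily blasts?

Bargaining reaches the level where marginal profit last exceeds marginal dust damage.
That holds through level 2 (338 ≥ 178) but not at 3 (256 < 274).

2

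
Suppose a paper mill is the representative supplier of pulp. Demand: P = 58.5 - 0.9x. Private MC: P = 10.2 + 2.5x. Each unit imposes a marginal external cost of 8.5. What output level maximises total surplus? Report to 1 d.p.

Social marginal cost = private MC + MEC = 18.7 + 2.5x.
Set SMC = demand: 18.7 + 2.5x = 58.5 - 0.9x → x* = 11.7059.

x* = 11.7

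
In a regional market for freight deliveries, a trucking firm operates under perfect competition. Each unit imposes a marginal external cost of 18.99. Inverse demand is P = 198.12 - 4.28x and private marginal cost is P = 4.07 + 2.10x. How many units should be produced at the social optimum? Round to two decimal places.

x* = 27.44

Social marginal cost = private MC + MEC = 23.06 + 2.10x.
Set SMC = demand: 23.06 + 2.10x = 198.12 - 4.28x → x* = 27.4389.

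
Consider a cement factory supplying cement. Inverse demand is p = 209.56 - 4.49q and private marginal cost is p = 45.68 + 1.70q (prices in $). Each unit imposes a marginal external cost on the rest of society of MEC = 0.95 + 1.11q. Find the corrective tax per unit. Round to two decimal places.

tax = $25.72 per unit

Social marginal cost = private MC + MEC = 46.63 + 2.81q.
Set SMC = demand: 46.63 + 2.81q = 209.56 - 4.49q → q* = 22.3192.
The Pigouvian tax equals MEC at q*: 0.95 + 1.11×22.3192 = 25.7243.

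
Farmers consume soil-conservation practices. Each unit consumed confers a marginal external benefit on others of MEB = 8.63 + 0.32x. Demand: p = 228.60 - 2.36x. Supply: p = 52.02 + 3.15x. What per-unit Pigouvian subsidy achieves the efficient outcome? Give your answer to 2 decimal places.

subsidy = 20.05 per unit

Social marginal benefit = demand + MEB = 237.23 - 2.04x.
Set SMB = MC: 237.23 - 2.04x = 52.02 + 3.15x → x* = 35.6859.
The Pigouvian subsidy equals MEB at x*: 8.63 + 0.32×35.6859 = 20.0495.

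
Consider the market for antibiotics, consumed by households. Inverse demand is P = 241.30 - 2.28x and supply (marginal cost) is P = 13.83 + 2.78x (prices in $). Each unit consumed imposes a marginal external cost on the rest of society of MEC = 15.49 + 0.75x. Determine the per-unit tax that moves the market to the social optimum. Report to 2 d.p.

Social marginal benefit = demand − MEC = 225.81 - 3.03x.
Set SMB = MC: 225.81 - 3.03x = 13.83 + 2.78x → x* = 36.4854.
The Pigouvian tax equals MEC at x*: 15.49 + 0.75×36.4854 = 42.8541.

tax = $42.85 per unit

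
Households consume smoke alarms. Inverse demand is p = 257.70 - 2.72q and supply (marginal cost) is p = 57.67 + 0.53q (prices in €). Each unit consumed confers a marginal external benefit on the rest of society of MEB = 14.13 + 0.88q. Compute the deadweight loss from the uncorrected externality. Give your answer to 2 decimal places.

DWL = €983.92

Market equilibrium (private): 57.67 + 0.53q = 257.70 - 2.72q → q_m = 61.5477.
Social marginal benefit = demand + MEB = 271.83 - 1.84q.
Set SMB = MC: 271.83 - 1.84q = 57.67 + 0.53q → q* = 90.3629.
Height of the DWL triangle at q_m is SMB(q_m) − MC(q_m) = MEB(q_m) = 68.2920.
DWL = ½ × 28.8152 × 68.2920 = 983.9238.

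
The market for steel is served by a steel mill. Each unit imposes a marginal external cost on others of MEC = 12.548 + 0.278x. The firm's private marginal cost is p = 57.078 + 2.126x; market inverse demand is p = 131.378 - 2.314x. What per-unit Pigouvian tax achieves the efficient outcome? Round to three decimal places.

tax = 16.187 per unit

Social marginal cost = private MC + MEC = 69.626 + 2.404x.
Set SMC = demand: 69.626 + 2.404x = 131.378 - 2.314x → x* = 13.0886.
The Pigouvian tax equals MEC at x*: 12.548 + 0.278×13.0886 = 16.1866.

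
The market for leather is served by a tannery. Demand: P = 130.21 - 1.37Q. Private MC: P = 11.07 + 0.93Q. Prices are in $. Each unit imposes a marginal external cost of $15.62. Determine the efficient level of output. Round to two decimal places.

Q* = 45.01

Social marginal cost = private MC + MEC = 26.69 + 0.93Q.
Set SMC = demand: 26.69 + 0.93Q = 130.21 - 1.37Q → Q* = 45.0087.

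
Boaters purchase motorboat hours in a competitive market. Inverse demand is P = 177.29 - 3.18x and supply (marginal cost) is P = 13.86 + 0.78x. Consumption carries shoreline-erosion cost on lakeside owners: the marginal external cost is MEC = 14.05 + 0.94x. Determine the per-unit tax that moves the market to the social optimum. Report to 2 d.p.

tax = 42.71 per unit

Social marginal benefit = demand − MEC = 163.24 - 4.12x.
Set SMB = MC: 163.24 - 4.12x = 13.86 + 0.78x → x* = 30.4857.
The Pigouvian tax equals MEC at x*: 14.05 + 0.94×30.4857 = 42.7066.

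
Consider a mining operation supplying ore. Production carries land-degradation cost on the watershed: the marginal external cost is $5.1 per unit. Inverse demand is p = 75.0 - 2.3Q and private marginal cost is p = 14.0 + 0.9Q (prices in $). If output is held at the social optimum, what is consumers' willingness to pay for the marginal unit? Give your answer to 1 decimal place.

P = $34.8

Social marginal cost = private MC + MEC = 19.1 + 0.9Q.
Set SMC = demand: 19.1 + 0.9Q = 75.0 - 2.3Q → Q* = 17.4688.
Consumer price on the demand curve at Q*: 75.0 − 2.3×17.4688 = 34.8218.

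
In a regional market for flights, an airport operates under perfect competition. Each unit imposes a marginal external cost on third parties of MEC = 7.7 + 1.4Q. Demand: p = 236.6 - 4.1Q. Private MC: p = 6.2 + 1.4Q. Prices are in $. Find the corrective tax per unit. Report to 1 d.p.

Social marginal cost = private MC + MEC = 13.9 + 2.8Q.
Set SMC = demand: 13.9 + 2.8Q = 236.6 - 4.1Q → Q* = 32.2754.
The Pigouvian tax equals MEC at Q*: 7.7 + 1.4×32.2754 = 52.8856.

tax = $52.9 per unit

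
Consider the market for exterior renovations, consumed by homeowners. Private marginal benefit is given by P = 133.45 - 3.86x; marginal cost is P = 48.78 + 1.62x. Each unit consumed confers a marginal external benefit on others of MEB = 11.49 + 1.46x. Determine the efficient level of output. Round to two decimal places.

Social marginal benefit = demand + MEB = 144.94 - 2.40x.
Set SMB = MC: 144.94 - 2.40x = 48.78 + 1.62x → x* = 23.9204.

x* = 23.92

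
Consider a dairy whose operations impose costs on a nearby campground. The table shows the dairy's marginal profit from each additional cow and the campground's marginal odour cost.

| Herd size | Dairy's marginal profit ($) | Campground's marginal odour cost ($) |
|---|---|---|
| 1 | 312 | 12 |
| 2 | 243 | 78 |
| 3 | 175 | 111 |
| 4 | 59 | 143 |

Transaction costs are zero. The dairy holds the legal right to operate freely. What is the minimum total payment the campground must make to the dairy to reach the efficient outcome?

Left alone the dairy would choose level 4 (marginal profit stays positive).
Efficient level: k* = 3 (marginal profit ≥ marginal odour cost through 3).
The campground must at least cover the dairy's forgone profit from cutting 4→3: 59 = 59.

$59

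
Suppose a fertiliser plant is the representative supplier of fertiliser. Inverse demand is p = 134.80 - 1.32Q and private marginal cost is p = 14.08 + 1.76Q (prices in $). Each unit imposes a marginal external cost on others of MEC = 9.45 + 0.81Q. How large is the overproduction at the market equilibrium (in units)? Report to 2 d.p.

10.59 units

Market equilibrium (private): 14.08 + 1.76Q = 134.80 - 1.32Q → Q_m = 39.1948.
Social marginal cost = private MC + MEC = 23.53 + 2.57Q.
Set SMC = demand: 23.53 + 2.57Q = 134.80 - 1.32Q → Q* = 28.6041.
Gap = |39.1948 − 28.6041| = 10.5907.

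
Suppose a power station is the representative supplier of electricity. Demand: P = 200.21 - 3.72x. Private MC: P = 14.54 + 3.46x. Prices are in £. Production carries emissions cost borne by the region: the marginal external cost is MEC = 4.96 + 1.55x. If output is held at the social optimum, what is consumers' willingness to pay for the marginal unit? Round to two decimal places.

P = £123.21

Social marginal cost = private MC + MEC = 19.50 + 5.01x.
Set SMC = demand: 19.50 + 5.01x = 200.21 - 3.72x → x* = 20.6999.
Consumer price on the demand curve at x*: 200.21 − 3.72×20.6999 = 123.2064.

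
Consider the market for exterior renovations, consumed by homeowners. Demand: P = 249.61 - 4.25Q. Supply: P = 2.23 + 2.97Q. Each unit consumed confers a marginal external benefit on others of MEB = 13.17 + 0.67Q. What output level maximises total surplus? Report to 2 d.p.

Q* = 39.78

Social marginal benefit = demand + MEB = 262.78 - 3.58Q.
Set SMB = MC: 262.78 - 3.58Q = 2.23 + 2.97Q → Q* = 39.7786.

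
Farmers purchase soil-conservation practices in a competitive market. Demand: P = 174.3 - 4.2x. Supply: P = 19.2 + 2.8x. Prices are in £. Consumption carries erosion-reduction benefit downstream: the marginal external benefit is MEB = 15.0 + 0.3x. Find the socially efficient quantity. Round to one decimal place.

Social marginal benefit = demand + MEB = 189.3 - 3.9x.
Set SMB = MC: 189.3 - 3.9x = 19.2 + 2.8x → x* = 25.3881.

x* = 25.4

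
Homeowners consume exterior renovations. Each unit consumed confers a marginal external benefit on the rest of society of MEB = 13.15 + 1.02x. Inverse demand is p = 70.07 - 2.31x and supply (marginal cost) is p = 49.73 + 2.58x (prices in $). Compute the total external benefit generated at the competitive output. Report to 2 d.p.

$63.52

Market equilibrium (private): 49.73 + 2.58x = 70.07 - 2.31x → x_m = 4.1595.
Total external benefit = ∫₀^{x_m} (13.15 + 1.02x) dx = 13.15×4.1595 + ½×1.02×4.1595² = 63.5212.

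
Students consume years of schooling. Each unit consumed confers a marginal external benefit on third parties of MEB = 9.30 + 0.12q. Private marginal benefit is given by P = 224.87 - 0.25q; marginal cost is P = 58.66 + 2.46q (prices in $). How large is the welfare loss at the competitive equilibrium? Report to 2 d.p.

DWL = $53.58

Market equilibrium (private): 58.66 + 2.46q = 224.87 - 0.25q → q_m = 61.3321.
Social marginal benefit = demand + MEB = 234.17 - 0.13q.
Set SMB = MC: 234.17 - 0.13q = 58.66 + 2.46q → q* = 67.7645.
Between q* and q_m the wedge SMB − MC runs linearly from 0 to MEB(q_m), so the loss is a triangle.
DWL = ½ × 6.4324 × 16.6599 = 53.5816.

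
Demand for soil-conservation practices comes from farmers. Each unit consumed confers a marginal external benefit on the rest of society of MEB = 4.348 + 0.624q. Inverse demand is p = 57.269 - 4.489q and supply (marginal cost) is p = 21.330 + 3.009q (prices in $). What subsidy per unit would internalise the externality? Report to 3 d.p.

subsidy = $8.005 per unit

Social marginal benefit = demand + MEB = 61.617 - 3.865q.
Set SMB = MC: 61.617 - 3.865q = 21.330 + 3.009q → q* = 5.8608.
The Pigouvian subsidy equals MEB at q*: 4.348 + 0.624×5.8608 = 8.0051.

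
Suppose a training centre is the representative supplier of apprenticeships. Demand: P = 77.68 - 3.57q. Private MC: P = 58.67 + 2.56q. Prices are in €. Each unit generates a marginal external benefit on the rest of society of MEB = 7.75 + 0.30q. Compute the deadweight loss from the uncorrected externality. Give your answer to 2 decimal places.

DWL = €6.46

Market equilibrium (private): 58.67 + 2.56q = 77.68 - 3.57q → q_m = 3.1011.
Social marginal cost = private MC − MEB = 50.92 + 2.26q.
Set SMC = demand: 50.92 + 2.26q = 77.68 - 3.57q → q* = 4.5901.
The loss is the area between SMC and demand from q* to q_m; with linear curves that's a triangle of height MEB(q_m).
DWL = ½ × 1.4890 × 8.6803 = 6.4625.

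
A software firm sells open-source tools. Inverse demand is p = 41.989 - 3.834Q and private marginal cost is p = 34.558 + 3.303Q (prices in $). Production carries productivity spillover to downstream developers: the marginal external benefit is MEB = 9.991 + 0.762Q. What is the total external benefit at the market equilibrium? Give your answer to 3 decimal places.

Market equilibrium (private): 34.558 + 3.303Q = 41.989 - 3.834Q → Q_m = 1.0412.
Total external benefit = ∫₀^{Q_m} (9.991 + 0.762Q) dQ = 9.991×1.0412 + ½×0.762×1.0412² = 10.8157.

$10.816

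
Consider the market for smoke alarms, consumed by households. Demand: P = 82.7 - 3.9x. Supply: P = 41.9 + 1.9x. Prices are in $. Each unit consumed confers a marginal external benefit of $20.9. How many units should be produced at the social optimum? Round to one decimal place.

Social marginal benefit = demand + MEB = 103.6 - 3.9x.
Set SMB = MC: 103.6 - 3.9x = 41.9 + 1.9x → x* = 10.6379.

x* = 10.6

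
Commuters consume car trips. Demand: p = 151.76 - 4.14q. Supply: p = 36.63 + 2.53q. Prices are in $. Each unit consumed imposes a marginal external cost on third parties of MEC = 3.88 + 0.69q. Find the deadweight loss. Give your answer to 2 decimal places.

Market equilibrium (private): 36.63 + 2.53q = 151.76 - 4.14q → q_m = 17.2609.
Social marginal benefit = demand − MEC = 147.88 - 4.83q.
Set SMB = MC: 147.88 - 4.83q = 36.63 + 2.53q → q* = 15.1155.
The welfare-loss triangle has base |q_m − q*| and height MEC(q_m) (the vertical gap between SMB and MC is zero at q* and MEC at q_m).
DWL = ½ × 2.1454 × 15.7900 = 16.9379.

DWL = $16.94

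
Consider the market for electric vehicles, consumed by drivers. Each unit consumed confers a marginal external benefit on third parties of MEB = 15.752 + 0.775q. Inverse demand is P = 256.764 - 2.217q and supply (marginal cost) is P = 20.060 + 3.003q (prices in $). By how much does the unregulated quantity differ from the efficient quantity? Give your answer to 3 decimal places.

Market equilibrium (private): 20.060 + 3.003q = 256.764 - 2.217q → q_m = 45.3456.
Social marginal benefit = demand + MEB = 272.516 - 1.442q.
Set SMB = MC: 272.516 - 1.442q = 20.060 + 3.003q → q* = 56.7955.
Gap = |45.3456 − 56.7955| = 11.4499.

11.450 units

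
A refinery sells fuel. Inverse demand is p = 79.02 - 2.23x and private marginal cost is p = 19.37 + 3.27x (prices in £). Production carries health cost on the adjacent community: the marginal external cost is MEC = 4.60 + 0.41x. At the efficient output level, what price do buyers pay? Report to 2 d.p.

Social marginal cost = private MC + MEC = 23.97 + 3.68x.
Set SMC = demand: 23.97 + 3.68x = 79.02 - 2.23x → x* = 9.3147.
Consumer price on the demand curve at x*: 79.02 − 2.23×9.3147 = 58.2482.

P = £58.25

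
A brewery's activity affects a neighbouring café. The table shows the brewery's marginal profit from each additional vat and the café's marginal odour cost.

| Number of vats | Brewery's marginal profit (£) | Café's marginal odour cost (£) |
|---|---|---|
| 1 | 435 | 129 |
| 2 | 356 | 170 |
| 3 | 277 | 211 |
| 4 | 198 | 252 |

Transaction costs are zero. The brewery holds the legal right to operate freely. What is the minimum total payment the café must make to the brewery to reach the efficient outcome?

£198

Left alone the brewery would choose level 4 (marginal profit stays positive).
Efficient level: k* = 3 (marginal profit ≥ marginal odour cost through 3).
The café must at least cover the brewery's forgone profit from cutting 4→3: 198 = 198.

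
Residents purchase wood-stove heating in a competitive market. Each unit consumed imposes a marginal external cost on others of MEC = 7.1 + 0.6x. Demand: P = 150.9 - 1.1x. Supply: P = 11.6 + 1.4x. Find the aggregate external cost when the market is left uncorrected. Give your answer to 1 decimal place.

Market equilibrium (private): 11.6 + 1.4x = 150.9 - 1.1x → x_m = 55.7200.
Total external cost = ∫₀^{x_m} (7.1 + 0.6x) dx = 7.1×55.7200 + ½×0.6×55.7200² = 1327.0275.

1327.0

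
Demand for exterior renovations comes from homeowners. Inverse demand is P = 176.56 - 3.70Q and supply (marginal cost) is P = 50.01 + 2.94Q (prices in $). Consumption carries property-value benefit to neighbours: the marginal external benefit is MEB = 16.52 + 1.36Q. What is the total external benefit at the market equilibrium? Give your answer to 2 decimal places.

Market equilibrium (private): 50.01 + 2.94Q = 176.56 - 3.70Q → Q_m = 19.0587.
Total external benefit = ∫₀^{Q_m} (16.52 + 1.36Q) dQ = 16.52×19.0587 + ½×1.36×19.0587² = 561.8489.

$561.85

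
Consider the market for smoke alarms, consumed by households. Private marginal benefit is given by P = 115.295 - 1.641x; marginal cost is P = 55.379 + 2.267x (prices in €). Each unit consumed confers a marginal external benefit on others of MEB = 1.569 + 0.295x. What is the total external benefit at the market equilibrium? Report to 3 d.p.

Market equilibrium (private): 55.379 + 2.267x = 115.295 - 1.641x → x_m = 15.3316.
Total external benefit = ∫₀^{x_m} (1.569 + 0.295x) dx = 1.569×15.3316 + ½×0.295×15.3316² = 58.7263.

€58.726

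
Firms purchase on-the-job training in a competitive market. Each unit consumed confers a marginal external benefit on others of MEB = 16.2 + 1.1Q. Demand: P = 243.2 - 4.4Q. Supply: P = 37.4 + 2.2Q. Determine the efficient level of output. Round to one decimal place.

Social marginal benefit = demand + MEB = 259.4 - 3.3Q.
Set SMB = MC: 259.4 - 3.3Q = 37.4 + 2.2Q → Q* = 40.3636.

Q* = 40.4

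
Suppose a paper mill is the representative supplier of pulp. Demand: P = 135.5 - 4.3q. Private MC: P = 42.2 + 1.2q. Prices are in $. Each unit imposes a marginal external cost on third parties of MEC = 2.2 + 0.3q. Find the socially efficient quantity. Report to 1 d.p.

q* = 15.7

Social marginal cost = private MC + MEC = 44.4 + 1.5q.
Set SMC = demand: 44.4 + 1.5q = 135.5 - 4.3q → q* = 15.7069.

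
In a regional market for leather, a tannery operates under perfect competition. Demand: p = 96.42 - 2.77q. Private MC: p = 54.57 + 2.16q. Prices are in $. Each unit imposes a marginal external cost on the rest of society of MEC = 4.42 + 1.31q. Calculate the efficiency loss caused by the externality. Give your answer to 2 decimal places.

DWL = $19.35

Market equilibrium (private): 54.57 + 2.16q = 96.42 - 2.77q → q_m = 8.4888.
Social marginal cost = private MC + MEC = 58.99 + 3.47q.
Set SMC = demand: 58.99 + 3.47q = 96.42 - 2.77q → q* = 5.9984.
The welfare-loss triangle has base |q_m − q*| and height MEC(q_m) (the vertical gap between SMC and demand is zero at q* and MEC at q_m).
DWL = ½ × 2.4904 × 15.5404 = 19.3509.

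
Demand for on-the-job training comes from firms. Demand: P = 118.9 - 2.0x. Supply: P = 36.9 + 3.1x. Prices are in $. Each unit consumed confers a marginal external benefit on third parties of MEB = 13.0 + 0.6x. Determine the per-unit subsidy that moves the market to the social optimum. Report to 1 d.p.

Social marginal benefit = demand + MEB = 131.9 - 1.4x.
Set SMB = MC: 131.9 - 1.4x = 36.9 + 3.1x → x* = 21.1111.
The Pigouvian subsidy equals MEB at x*: 13.0 + 0.6×21.1111 = 25.6667.

subsidy = $25.7 per unit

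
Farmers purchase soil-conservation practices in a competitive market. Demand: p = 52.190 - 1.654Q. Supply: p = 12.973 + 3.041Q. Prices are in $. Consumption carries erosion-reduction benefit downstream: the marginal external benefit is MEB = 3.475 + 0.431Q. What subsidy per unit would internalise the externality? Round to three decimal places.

Social marginal benefit = demand + MEB = 55.665 - 1.223Q.
Set SMB = MC: 55.665 - 1.223Q = 12.973 + 3.041Q → Q* = 10.0122.
The Pigouvian subsidy equals MEB at Q*: 3.475 + 0.431×10.0122 = 7.7903.

subsidy = $7.790 per unit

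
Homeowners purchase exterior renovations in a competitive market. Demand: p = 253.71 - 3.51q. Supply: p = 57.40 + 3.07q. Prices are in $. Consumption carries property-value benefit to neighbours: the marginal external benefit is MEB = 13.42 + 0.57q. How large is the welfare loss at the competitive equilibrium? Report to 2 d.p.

DWL = $77.01

Market equilibrium (private): 57.40 + 3.07q = 253.71 - 3.51q → q_m = 29.8343.
Social marginal benefit = demand + MEB = 267.13 - 2.94q.
Set SMB = MC: 267.13 - 2.94q = 57.40 + 3.07q → q* = 34.8968.
The welfare-loss triangle has base |q_m − q*| and height MEB(q_m) (the vertical gap between SMB and MC is zero at q* and MEB at q_m).
DWL = ½ × 5.0625 × 30.4256 = 77.0148.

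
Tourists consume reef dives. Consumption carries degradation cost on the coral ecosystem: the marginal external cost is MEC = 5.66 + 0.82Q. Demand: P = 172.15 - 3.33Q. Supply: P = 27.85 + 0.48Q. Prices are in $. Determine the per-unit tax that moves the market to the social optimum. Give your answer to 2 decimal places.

tax = $30.21 per unit

Social marginal benefit = demand − MEC = 166.49 - 4.15Q.
Set SMB = MC: 166.49 - 4.15Q = 27.85 + 0.48Q → Q* = 29.9438.
The Pigouvian tax equals MEC at Q*: 5.66 + 0.82×29.9438 = 30.2139.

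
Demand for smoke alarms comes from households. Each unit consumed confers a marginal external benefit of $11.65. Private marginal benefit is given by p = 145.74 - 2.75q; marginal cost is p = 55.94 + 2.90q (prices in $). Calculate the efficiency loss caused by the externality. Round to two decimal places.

DWL = $12.01

Market equilibrium (private): 55.94 + 2.90q = 145.74 - 2.75q → q_m = 15.8938.
Social marginal benefit = demand + MEB = 157.39 - 2.75q.
Set SMB = MC: 157.39 - 2.75q = 55.94 + 2.90q → q* = 17.9558.
Height of the DWL triangle at q_m is SMB(q_m) − MC(q_m) = MEB(q_m) = 11.6500.
DWL = ½ × 2.0620 × 11.6500 = 12.0112.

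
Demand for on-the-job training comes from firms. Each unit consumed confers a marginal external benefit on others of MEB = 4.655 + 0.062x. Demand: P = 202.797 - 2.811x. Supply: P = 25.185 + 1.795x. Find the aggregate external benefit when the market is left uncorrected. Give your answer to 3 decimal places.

225.597

Market equilibrium (private): 25.185 + 1.795x = 202.797 - 2.811x → x_m = 38.5610.
Total external benefit = ∫₀^{x_m} (4.655 + 0.062x) dx = 4.655×38.5610 + ½×0.062×38.5610² = 225.5969.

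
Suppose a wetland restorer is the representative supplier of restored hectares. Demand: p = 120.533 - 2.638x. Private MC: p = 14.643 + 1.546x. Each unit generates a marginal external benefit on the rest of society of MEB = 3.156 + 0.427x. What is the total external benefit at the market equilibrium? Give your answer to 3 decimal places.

Market equilibrium (private): 14.643 + 1.546x = 120.533 - 2.638x → x_m = 25.3083.
Total external benefit = ∫₀^{x_m} (3.156 + 0.427x) dx = 3.156×25.3083 + ½×0.427×25.3083² = 216.6219.

216.622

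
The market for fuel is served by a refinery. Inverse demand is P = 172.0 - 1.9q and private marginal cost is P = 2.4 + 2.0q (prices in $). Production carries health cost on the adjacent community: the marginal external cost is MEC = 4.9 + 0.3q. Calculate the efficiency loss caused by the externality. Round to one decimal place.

Market equilibrium (private): 2.4 + 2.0q = 172.0 - 1.9q → q_m = 43.4872.
Social marginal cost = private MC + MEC = 7.3 + 2.3q.
Set SMC = demand: 7.3 + 2.3q = 172.0 - 1.9q → q* = 39.2143.
Between q* and q_m the wedge SMC − demand runs linearly from 0 to MEC(q_m), so the loss is a triangle.
DWL = ½ × 4.2729 × 17.9462 = 38.3412.

DWL = $38.3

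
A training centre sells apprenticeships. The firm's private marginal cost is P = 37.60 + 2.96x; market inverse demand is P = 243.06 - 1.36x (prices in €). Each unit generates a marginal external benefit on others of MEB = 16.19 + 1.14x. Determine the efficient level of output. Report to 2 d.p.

Social marginal cost = private MC − MEB = 21.41 + 1.82x.
Set SMC = demand: 21.41 + 1.82x = 243.06 - 1.36x → x* = 69.7013.

x* = 69.70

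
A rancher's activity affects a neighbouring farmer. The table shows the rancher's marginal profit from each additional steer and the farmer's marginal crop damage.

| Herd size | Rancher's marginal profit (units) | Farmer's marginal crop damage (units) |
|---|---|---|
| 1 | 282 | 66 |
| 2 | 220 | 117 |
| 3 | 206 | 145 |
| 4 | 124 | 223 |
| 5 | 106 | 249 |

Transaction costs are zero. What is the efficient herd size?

Bargaining reaches the level where marginal profit last exceeds marginal crop damage.
That holds through level 3 (206 ≥ 145) but not at 4 (124 < 223).

3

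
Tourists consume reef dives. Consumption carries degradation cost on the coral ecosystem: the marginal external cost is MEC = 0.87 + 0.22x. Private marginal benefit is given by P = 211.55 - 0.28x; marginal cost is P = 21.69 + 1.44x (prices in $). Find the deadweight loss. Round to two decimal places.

DWL = $163.08

Market equilibrium (private): 21.69 + 1.44x = 211.55 - 0.28x → x_m = 110.3837.
Social marginal benefit = demand − MEC = 210.68 - 0.50x.
Set SMB = MC: 210.68 - 0.50x = 21.69 + 1.44x → x* = 97.4175.
Between x* and x_m the wedge MC − SMB runs linearly from 0 to MEC(x_m), so the loss is a triangle.
DWL = ½ × 12.9662 × 25.1544 = 163.0785.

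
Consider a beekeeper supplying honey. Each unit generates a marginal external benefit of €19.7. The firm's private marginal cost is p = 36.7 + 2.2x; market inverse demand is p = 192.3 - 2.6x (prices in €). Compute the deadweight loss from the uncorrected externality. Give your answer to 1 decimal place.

DWL = €40.4

Market equilibrium (private): 36.7 + 2.2x = 192.3 - 2.6x → x_m = 32.4167.
Social marginal cost = private MC − MEB = 17.0 + 2.2x.
Set SMC = demand: 17.0 + 2.2x = 192.3 - 2.6x → x* = 36.5208.
The loss is the area between SMC and demand from x* to x_m; with linear curves that's a triangle of height MEB(x_m).
DWL = ½ × 4.1041 × 19.7000 = 40.4254.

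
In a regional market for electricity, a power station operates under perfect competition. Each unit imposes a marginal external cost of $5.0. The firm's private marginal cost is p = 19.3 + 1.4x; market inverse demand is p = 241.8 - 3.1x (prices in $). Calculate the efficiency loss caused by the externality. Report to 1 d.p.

DWL = $2.8

Market equilibrium (private): 19.3 + 1.4x = 241.8 - 3.1x → x_m = 49.4444.
Social marginal cost = private MC + MEC = 24.3 + 1.4x.
Set SMC = demand: 24.3 + 1.4x = 241.8 - 3.1x → x* = 48.3333.
The welfare-loss triangle has base |x_m − x*| and height MEC(x_m) (the vertical gap between SMC and demand is zero at x* and MEC at x_m).
DWL = ½ × 1.1111 × 5.0000 = 2.7778.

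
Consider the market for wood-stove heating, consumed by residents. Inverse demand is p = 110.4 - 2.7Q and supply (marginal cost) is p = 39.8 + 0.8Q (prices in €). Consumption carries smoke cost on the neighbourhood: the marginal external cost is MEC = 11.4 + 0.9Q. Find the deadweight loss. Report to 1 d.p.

DWL = €99.3

Market equilibrium (private): 39.8 + 0.8Q = 110.4 - 2.7Q → Q_m = 20.1714.
Social marginal benefit = demand − MEC = 99.0 - 3.6Q.
Set SMB = MC: 99.0 - 3.6Q = 39.8 + 0.8Q → Q* = 13.4545.
The welfare-loss triangle has base |Q_m − Q*| and height MEC(Q_m) (the vertical gap between SMB and MC is zero at Q* and MEC at Q_m).
DWL = ½ × 6.7169 × 29.5543 = 99.2566.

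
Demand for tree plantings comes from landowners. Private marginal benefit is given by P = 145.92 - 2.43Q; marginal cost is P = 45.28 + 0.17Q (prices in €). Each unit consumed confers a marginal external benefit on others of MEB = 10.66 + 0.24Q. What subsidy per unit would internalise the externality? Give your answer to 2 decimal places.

subsidy = €21.98 per unit

Social marginal benefit = demand + MEB = 156.58 - 2.19Q.
Set SMB = MC: 156.58 - 2.19Q = 45.28 + 0.17Q → Q* = 47.1610.
The Pigouvian subsidy equals MEB at Q*: 10.66 + 0.24×47.1610 = 21.9786.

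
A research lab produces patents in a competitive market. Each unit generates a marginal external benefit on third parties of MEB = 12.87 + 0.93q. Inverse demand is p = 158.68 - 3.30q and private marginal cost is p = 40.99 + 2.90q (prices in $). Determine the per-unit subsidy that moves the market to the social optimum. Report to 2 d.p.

Social marginal cost = private MC − MEB = 28.12 + 1.97q.
Set SMC = demand: 28.12 + 1.97q = 158.68 - 3.30q → q* = 24.7742.
The Pigouvian subsidy equals MEB at q*: 12.87 + 0.93×24.7742 = 35.9100.

subsidy = $35.91 per unit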